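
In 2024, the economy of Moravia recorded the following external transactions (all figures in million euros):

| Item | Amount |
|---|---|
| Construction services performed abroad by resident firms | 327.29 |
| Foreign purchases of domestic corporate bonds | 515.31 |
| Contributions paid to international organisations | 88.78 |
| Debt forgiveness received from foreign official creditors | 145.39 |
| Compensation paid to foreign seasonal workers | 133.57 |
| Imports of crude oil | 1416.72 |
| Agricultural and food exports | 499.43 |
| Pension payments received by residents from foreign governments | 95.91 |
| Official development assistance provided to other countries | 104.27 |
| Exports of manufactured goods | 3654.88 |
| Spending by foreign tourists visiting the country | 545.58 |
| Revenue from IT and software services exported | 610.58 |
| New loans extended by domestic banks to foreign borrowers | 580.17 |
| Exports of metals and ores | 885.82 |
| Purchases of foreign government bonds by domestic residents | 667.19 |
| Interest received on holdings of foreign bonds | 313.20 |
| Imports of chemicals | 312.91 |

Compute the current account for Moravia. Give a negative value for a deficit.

Goods: -1416.72 + 3654.88 + 885.82 + 499.43 - 312.91 = 3310.50
Services: 545.58 + 327.29 + 610.58 = 1483.45
Primary income: 313.20 - 133.57 = 179.63
Secondary income: -88.78 - 104.27 + 95.91 = -97.14
Current account = 3310.50 + 1483.45 + 179.63 + (-97.14) = 4876.44
(Excluded from the current account — financial account: foreign purchases of domestic corporate bonds 515.31, new loans extended by domestic banks to foreign borrowers 580.17, purchases of foreign government bonds by domestic residents 667.19; capital account: debt forgiveness received from foreign official creditors 145.39.)

4876.44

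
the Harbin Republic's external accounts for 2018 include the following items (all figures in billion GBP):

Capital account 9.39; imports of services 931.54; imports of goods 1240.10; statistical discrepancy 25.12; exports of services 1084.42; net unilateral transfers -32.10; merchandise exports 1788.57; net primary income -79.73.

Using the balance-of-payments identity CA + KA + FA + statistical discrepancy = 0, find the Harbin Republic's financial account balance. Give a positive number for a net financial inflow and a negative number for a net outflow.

Goods balance = 1788.57 - 1240.10 = 548.47
Services balance = 1084.42 - 931.54 = 152.88
Trade balance (goods + services) = 548.47 + 152.88 = 701.35
Net primary income = -79.73
Net secondary income = -32.10
Current account = 701.35 + (-79.73) + (-32.10) = 589.52
Financial account = -(589.52 + 9.39 + 25.12) = -624.03

-624.03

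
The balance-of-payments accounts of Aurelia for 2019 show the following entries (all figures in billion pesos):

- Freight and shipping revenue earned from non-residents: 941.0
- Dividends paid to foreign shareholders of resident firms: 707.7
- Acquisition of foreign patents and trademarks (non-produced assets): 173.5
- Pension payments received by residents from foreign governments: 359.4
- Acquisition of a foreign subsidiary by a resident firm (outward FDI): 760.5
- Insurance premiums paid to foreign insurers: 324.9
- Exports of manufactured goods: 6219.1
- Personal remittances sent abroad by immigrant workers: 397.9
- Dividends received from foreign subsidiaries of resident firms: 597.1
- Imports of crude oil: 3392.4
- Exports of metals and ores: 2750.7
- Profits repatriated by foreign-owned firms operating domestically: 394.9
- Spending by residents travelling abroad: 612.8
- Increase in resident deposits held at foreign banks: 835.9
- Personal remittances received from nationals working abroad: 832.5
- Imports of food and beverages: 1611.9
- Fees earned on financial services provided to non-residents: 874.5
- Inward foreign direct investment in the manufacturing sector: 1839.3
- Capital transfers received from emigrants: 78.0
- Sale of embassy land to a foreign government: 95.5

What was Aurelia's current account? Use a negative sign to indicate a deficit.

5131.8

Goods: 2750.7 + 6219.1 - 3392.4 - 1611.9 = 3965.5
Services: 941.0 + 874.5 - 324.9 - 612.8 = 877.8
Primary income: -707.7 + 597.1 - 394.9 = -505.5
Secondary income: 359.4 - 397.9 + 832.5 = 794.0
Current account = 3965.5 + 877.8 + (-505.5) + 794.0 = 5131.8
(Excluded from the current account — capital account: acquisition of foreign patents and trademarks (non-produced assets) 173.5, capital transfers received from emigrants 78.0, sale of embassy land to a foreign government 95.5; financial account: acquisition of a foreign subsidiary by a resident firm (outward FDI) 760.5, increase in resident deposits held at foreign banks 835.9, inward foreign direct investment in the manufacturing sector 1839.3.)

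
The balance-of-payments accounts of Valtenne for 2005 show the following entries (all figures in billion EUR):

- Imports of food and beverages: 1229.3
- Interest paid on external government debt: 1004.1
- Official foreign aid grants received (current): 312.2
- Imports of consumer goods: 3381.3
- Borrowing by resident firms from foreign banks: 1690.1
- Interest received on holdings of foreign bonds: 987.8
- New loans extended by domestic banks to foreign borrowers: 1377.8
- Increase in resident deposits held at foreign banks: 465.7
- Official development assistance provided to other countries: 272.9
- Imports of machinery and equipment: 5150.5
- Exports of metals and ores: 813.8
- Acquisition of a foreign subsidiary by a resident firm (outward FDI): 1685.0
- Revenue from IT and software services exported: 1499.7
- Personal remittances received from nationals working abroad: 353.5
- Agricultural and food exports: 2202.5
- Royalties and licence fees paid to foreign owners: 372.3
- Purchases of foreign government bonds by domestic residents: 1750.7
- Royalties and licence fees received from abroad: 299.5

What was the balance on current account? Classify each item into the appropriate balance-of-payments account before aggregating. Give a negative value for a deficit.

Goods: 2202.5 + 813.8 - 5150.5 - 1229.3 - 3381.3 = -6744.8
Services: -372.3 + 299.5 + 1499.7 = 1426.9
Primary income: 987.8 - 1004.1 = -16.3
Secondary income: 312.2 - 272.9 + 353.5 = 392.8
Current account = (-6744.8) + 1426.9 + (-16.3) + 392.8 = -4941.4
(Excluded from the current account — financial account: borrowing by resident firms from foreign banks 1690.1, new loans extended by domestic banks to foreign borrowers 1377.8, increase in resident deposits held at foreign banks 465.7, acquisition of a foreign subsidiary by a resident firm (outward FDI) 1685.0, purchases of foreign government bonds by domestic residents 1750.7.)

-4941.4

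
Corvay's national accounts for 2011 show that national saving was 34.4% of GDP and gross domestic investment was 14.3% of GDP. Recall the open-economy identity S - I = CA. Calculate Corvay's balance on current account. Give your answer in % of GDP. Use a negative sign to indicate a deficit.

20.1

CA = S - I = 34.4 - 14.3 = 20.1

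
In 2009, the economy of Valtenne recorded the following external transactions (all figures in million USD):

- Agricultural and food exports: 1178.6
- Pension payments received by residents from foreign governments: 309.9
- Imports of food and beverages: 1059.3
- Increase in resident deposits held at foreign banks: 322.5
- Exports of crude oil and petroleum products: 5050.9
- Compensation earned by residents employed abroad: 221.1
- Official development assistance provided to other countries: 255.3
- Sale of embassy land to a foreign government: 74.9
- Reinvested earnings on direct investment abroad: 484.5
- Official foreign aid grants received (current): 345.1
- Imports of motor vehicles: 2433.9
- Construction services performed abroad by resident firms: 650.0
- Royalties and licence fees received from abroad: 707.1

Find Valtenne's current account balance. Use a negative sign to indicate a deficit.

Goods: -2433.9 + 5050.9 - 1059.3 + 1178.6 = 2736.3
Services: 707.1 + 650.0 = 1357.1
Primary income: 484.5 + 221.1 = 705.6
Secondary income: -255.3 + 309.9 + 345.1 = 399.7
Current account = 2736.3 + 1357.1 + 705.6 + 399.7 = 5198.7
(Excluded from the current account — financial account: increase in resident deposits held at foreign banks 322.5; capital account: sale of embassy land to a foreign government 74.9.)

5198.7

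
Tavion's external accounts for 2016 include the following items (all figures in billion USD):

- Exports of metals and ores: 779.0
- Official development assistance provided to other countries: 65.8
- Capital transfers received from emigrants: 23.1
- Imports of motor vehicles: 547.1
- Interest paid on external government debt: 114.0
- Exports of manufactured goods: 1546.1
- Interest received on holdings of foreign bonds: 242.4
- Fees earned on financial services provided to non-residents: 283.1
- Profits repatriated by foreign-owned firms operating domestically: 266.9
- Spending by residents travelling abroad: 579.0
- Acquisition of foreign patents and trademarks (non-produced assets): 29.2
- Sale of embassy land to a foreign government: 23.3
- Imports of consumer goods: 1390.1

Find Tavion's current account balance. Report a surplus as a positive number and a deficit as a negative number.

-112.3

Goods: -547.1 + 1546.1 - 1390.1 + 779.0 = 387.9
Services: 283.1 - 579.0 = -295.9
Primary income: -266.9 + 242.4 - 114.0 = -138.5
Secondary income: -65.8
Current account = 387.9 + (-295.9) + (-138.5) + (-65.8) = -112.3
(Excluded from the current account — capital account: capital transfers received from emigrants 23.1, acquisition of foreign patents and trademarks (non-produced assets) 29.2, sale of embassy land to a foreign government 23.3.)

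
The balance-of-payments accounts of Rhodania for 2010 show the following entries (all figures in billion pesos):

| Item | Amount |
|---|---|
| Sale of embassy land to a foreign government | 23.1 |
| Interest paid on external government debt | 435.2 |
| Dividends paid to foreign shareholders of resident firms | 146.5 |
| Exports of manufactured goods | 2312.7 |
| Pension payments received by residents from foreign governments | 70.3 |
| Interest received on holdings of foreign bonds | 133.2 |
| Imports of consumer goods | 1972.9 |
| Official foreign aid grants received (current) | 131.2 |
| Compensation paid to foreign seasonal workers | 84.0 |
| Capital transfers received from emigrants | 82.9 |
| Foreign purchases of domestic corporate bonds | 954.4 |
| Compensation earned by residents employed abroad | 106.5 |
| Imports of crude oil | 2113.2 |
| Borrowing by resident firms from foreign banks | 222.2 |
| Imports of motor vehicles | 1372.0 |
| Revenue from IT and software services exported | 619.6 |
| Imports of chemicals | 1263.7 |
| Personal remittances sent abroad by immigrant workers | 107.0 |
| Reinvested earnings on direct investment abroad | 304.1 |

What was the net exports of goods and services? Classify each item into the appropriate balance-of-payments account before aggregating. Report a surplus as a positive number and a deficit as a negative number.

-3789.5

Goods: -1263.7 - 1372.0 - 1972.9 - 2113.2 + 2312.7 = -4409.1
Services: 619.6
Trade balance = -4409.1 + 619.6 = -3789.5
(Excluded from the trade balance — capital account: sale of embassy land to a foreign government 23.1, capital transfers received from emigrants 82.9; primary income: interest paid on external government debt 435.2, dividends paid to foreign shareholders of resident firms 146.5, interest received on holdings of foreign bonds 133.2, compensation paid to foreign seasonal workers 84.0, compensation earned by residents employed abroad 106.5, reinvested earnings on direct investment abroad 304.1; secondary income: pension payments received by residents from foreign governments 70.3, official foreign aid grants received (current) 131.2, personal remittances sent abroad by immigrant workers 107.0; financial account: foreign purchases of domestic corporate bonds 954.4, borrowing by resident firms from foreign banks 222.2.)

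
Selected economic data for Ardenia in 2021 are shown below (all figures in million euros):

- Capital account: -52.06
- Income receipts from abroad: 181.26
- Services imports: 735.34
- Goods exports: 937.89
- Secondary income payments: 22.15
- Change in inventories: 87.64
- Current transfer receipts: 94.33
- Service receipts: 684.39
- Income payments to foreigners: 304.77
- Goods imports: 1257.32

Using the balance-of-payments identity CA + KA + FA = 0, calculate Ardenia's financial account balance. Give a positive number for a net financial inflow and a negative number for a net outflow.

473.77

Goods balance = 937.89 - 1257.32 = -319.43
Services balance = 684.39 - 735.34 = -50.95
Trade balance (goods + services) = -319.43 + (-50.95) = -370.38
Net primary income = 181.26 - 304.77 = -123.51
Net secondary income = 94.33 - 22.15 = 72.18
Current account = -370.38 + (-123.51) + 72.18 = -421.71
Financial account = -(-421.71 + (-52.06)) = 473.77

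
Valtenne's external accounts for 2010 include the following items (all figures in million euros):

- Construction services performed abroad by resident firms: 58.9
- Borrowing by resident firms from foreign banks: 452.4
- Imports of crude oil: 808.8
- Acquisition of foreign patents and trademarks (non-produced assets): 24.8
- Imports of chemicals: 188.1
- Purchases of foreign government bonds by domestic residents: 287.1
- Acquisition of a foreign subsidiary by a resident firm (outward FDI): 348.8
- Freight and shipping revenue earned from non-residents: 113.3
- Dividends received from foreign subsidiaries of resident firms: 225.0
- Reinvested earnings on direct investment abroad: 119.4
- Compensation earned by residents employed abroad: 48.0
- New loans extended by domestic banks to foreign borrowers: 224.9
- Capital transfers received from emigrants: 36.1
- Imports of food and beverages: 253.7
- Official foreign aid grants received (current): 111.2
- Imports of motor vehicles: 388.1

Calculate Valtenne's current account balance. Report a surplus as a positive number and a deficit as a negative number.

-962.9

Goods: -808.8 - 188.1 - 253.7 - 388.1 = -1638.7
Services: 113.3 + 58.9 = 172.2
Primary income: 119.4 + 225.0 + 48.0 = 392.4
Secondary income: 111.2
Current account = (-1638.7) + 172.2 + 392.4 + 111.2 = -962.9
(Excluded from the current account — financial account: borrowing by resident firms from foreign banks 452.4, purchases of foreign government bonds by domestic residents 287.1, acquisition of a foreign subsidiary by a resident firm (outward FDI) 348.8, new loans extended by domestic banks to foreign borrowers 224.9; capital account: acquisition of foreign patents and trademarks (non-produced assets) 24.8, capital transfers received from emigrants 36.1.)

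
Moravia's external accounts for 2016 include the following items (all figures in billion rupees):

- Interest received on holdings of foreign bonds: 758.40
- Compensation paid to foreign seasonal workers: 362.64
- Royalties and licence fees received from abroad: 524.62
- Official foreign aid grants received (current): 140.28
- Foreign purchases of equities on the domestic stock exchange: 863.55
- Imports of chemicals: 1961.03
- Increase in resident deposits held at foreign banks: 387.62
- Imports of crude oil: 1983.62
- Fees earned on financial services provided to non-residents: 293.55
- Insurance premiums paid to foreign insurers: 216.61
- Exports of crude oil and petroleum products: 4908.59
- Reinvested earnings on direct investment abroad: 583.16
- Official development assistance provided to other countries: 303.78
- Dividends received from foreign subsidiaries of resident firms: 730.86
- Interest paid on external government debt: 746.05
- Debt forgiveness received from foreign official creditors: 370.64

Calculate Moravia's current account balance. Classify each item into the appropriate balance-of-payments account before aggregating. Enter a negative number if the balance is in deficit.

2365.73

Goods: 4908.59 - 1961.03 - 1983.62 = 963.94
Services: 293.55 - 216.61 + 524.62 = 601.56
Primary income: 730.86 - 746.05 + 758.40 + 583.16 - 362.64 = 963.73
Secondary income: 140.28 - 303.78 = -163.50
Current account = 963.94 + 601.56 + 963.73 + (-163.50) = 2365.73
(Excluded from the current account — financial account: foreign purchases of equities on the domestic stock exchange 863.55, increase in resident deposits held at foreign banks 387.62; capital account: debt forgiveness received from foreign official creditors 370.64.)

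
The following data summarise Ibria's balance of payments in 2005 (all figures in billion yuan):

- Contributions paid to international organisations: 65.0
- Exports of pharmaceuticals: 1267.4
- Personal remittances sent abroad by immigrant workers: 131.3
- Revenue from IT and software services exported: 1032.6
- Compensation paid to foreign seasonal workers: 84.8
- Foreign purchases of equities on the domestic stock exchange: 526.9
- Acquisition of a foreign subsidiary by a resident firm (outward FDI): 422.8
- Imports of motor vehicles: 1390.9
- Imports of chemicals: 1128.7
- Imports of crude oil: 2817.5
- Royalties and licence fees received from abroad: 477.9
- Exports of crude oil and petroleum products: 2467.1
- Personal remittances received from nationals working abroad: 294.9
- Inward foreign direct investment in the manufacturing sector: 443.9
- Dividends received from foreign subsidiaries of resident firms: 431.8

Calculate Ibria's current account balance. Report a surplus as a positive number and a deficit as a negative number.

Goods: 1267.4 - 1390.9 + 2467.1 - 1128.7 - 2817.5 = -1602.6
Services: 477.9 + 1032.6 = 1510.5
Primary income: 431.8 - 84.8 = 347.0
Secondary income: 294.9 - 131.3 - 65.0 = 98.6
Current account = (-1602.6) + 1510.5 + 347.0 + 98.6 = 353.5
(Excluded from the current account — financial account: foreign purchases of equities on the domestic stock exchange 526.9, acquisition of a foreign subsidiary by a resident firm (outward FDI) 422.8, inward foreign direct investment in the manufacturing sector 443.9.)

353.5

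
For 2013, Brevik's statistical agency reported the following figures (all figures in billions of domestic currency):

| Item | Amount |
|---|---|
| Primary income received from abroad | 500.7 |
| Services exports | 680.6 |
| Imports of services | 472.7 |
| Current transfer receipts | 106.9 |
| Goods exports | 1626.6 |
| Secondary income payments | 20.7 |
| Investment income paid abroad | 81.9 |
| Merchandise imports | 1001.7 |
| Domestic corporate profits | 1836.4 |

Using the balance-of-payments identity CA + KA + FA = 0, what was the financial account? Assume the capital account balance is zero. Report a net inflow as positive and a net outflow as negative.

-1337.8

Goods balance = 1626.6 - 1001.7 = 624.9
Services balance = 680.6 - 472.7 = 207.9
Trade balance (goods + services) = 624.9 + 207.9 = 832.8
Net primary income = 500.7 - 81.9 = 418.8
Net secondary income = 106.9 - 20.7 = 86.2
Current account = 832.8 + 418.8 + 86.2 = 1337.8
Financial account = -(1337.8) = -1337.8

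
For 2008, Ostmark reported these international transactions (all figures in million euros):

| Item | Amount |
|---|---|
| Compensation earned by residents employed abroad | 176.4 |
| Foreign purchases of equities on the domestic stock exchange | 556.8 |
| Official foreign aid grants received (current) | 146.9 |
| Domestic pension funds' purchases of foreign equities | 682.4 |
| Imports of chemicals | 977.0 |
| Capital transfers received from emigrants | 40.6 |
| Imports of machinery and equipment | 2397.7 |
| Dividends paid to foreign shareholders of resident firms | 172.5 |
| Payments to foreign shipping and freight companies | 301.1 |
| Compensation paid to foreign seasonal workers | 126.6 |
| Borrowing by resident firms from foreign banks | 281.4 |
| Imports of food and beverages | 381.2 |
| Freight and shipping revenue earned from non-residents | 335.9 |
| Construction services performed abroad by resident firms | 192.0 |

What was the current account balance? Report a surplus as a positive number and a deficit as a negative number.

-3504.9

Goods: -2397.7 - 977.0 - 381.2 = -3755.9
Services: 335.9 + 192.0 - 301.1 = 226.8
Primary income: -172.5 + 176.4 - 126.6 = -122.7
Secondary income: 146.9
Current account = (-3755.9) + 226.8 + (-122.7) + 146.9 = -3504.9
(Excluded from the current account — financial account: foreign purchases of equities on the domestic stock exchange 556.8, domestic pension funds' purchases of foreign equities 682.4, borrowing by resident firms from foreign banks 281.4; capital account: capital transfers received from emigrants 40.6.)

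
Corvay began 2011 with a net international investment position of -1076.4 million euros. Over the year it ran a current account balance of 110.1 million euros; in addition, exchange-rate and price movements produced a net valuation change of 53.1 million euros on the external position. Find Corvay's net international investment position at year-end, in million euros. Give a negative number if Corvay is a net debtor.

Change in NIIP = current account + net valuation change = 110.1 + 53.1 = 163.2
End-of-year NIIP = -1076.4 + 163.2 = -913.2

-913.2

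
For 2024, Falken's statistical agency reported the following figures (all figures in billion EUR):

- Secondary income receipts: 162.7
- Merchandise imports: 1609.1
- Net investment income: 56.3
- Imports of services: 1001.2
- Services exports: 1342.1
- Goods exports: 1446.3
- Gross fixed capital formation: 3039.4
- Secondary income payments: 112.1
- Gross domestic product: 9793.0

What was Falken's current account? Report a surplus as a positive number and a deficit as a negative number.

Goods balance = 1446.3 - 1609.1 = -162.8
Services balance = 1342.1 - 1001.2 = 340.9
Trade balance (goods + services) = -162.8 + 340.9 = 178.1
Net primary income = 56.3
Net secondary income = 162.7 - 112.1 = 50.6
Current account = 178.1 + 56.3 + 50.6 = 285.0

285.0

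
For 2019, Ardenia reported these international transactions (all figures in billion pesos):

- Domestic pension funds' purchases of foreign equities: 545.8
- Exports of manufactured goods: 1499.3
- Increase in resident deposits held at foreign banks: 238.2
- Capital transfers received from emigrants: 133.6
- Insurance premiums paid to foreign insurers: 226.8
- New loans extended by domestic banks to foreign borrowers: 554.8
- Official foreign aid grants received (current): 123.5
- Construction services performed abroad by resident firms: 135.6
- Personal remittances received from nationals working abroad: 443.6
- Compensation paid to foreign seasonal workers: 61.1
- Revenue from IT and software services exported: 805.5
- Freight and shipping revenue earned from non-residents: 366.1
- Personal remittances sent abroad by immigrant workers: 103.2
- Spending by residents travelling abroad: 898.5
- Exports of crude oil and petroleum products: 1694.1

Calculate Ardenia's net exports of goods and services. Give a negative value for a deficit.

Goods: 1694.1 + 1499.3 = 3193.4
Services: 805.5 - 226.8 + 366.1 + 135.6 - 898.5 = 181.9
Trade balance = 3193.4 + 181.9 = 3375.3
(Excluded from the trade balance — financial account: domestic pension funds' purchases of foreign equities 545.8, increase in resident deposits held at foreign banks 238.2, new loans extended by domestic banks to foreign borrowers 554.8; capital account: capital transfers received from emigrants 133.6; secondary income: official foreign aid grants received (current) 123.5, personal remittances received from nationals working abroad 443.6, personal remittances sent abroad by immigrant workers 103.2; primary income: compensation paid to foreign seasonal workers 61.1.)

3375.3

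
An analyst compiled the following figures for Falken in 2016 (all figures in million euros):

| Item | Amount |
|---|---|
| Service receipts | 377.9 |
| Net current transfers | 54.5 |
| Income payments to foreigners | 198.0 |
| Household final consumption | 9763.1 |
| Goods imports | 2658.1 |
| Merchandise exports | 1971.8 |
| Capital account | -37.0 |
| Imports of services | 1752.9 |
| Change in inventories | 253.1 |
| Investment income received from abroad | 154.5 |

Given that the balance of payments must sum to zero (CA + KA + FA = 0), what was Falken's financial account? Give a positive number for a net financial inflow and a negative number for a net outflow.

2087.3

Goods balance = 1971.8 - 2658.1 = -686.3
Services balance = 377.9 - 1752.9 = -1375.0
Trade balance (goods + services) = -686.3 + (-1375.0) = -2061.3
Net primary income = 154.5 - 198.0 = -43.5
Net secondary income = 54.5
Current account = -2061.3 + (-43.5) + 54.5 = -2050.3
Financial account = -(-2050.3 + (-37.0)) = 2087.3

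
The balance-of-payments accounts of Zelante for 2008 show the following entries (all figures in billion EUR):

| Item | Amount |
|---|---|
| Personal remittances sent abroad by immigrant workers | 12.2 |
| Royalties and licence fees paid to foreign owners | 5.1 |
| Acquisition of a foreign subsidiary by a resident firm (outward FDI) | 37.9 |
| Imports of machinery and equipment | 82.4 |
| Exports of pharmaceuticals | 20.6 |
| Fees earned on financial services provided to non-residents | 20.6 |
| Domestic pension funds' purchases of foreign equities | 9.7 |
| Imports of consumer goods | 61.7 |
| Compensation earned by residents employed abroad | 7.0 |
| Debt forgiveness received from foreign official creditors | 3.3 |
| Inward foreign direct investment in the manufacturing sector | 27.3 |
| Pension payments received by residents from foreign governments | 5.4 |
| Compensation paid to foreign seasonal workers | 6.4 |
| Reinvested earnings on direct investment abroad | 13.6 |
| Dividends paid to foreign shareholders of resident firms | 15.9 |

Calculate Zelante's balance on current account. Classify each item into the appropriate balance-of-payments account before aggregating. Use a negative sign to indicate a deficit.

-116.5

Goods: -82.4 + 20.6 - 61.7 = -123.5
Services: 20.6 - 5.1 = 15.5
Primary income: 13.6 - 15.9 - 6.4 + 7.0 = -1.7
Secondary income: -12.2 + 5.4 = -6.8
Current account = (-123.5) + 15.5 + (-1.7) + (-6.8) = -116.5
(Excluded from the current account — financial account: acquisition of a foreign subsidiary by a resident firm (outward FDI) 37.9, domestic pension funds' purchases of foreign equities 9.7, inward foreign direct investment in the manufacturing sector 27.3; capital account: debt forgiveness received from foreign official creditors 3.3.)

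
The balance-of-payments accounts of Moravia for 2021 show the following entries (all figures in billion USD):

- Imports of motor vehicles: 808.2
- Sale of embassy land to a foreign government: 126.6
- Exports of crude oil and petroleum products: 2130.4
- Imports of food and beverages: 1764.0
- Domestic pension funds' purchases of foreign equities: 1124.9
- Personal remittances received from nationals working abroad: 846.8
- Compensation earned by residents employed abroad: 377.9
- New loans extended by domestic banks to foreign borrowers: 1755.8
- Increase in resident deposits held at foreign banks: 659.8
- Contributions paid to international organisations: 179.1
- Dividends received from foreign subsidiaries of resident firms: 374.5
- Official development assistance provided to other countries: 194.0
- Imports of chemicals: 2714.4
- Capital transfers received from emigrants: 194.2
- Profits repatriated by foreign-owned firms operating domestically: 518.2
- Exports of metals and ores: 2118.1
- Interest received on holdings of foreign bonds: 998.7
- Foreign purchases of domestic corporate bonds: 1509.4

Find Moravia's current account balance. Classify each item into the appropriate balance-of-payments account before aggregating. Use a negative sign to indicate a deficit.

668.5

Goods: -808.2 - 2714.4 - 1764.0 + 2118.1 + 2130.4 = -1038.1
Primary income: 377.9 + 998.7 + 374.5 - 518.2 = 1232.9
Secondary income: 846.8 - 179.1 - 194.0 = 473.7
Current account = (-1038.1) + 1232.9 + 473.7 = 668.5
(Excluded from the current account — capital account: sale of embassy land to a foreign government 126.6, capital transfers received from emigrants 194.2; financial account: domestic pension funds' purchases of foreign equities 1124.9, new loans extended by domestic banks to foreign borrowers 1755.8, increase in resident deposits held at foreign banks 659.8, foreign purchases of domestic corporate bonds 1509.4.)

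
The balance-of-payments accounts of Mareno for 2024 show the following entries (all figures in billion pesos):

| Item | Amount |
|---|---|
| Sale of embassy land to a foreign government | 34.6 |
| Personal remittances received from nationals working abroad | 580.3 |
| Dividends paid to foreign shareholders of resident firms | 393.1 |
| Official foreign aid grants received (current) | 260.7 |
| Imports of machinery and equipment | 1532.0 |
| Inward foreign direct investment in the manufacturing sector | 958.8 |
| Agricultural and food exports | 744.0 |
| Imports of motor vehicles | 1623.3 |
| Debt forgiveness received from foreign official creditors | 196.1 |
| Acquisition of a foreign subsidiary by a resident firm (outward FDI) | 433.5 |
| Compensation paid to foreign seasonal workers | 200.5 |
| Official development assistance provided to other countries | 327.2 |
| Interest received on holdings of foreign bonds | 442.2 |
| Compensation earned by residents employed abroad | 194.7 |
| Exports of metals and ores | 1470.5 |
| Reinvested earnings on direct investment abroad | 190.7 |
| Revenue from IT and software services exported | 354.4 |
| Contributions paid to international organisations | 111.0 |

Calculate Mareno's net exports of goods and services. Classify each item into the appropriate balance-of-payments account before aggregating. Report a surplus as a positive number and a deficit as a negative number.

Goods: 1470.5 - 1532.0 - 1623.3 + 744.0 = -940.8
Services: 354.4
Trade balance = -940.8 + 354.4 = -586.4
(Excluded from the trade balance — capital account: sale of embassy land to a foreign government 34.6, debt forgiveness received from foreign official creditors 196.1; secondary income: personal remittances received from nationals working abroad 580.3, official foreign aid grants received (current) 260.7, official development assistance provided to other countries 327.2, contributions paid to international organisations 111.0; primary income: dividends paid to foreign shareholders of resident firms 393.1, compensation paid to foreign seasonal workers 200.5, interest received on holdings of foreign bonds 442.2, compensation earned by residents employed abroad 194.7, reinvested earnings on direct investment abroad 190.7; financial account: inward foreign direct investment in the manufacturing sector 958.8, acquisition of a foreign subsidiary by a resident firm (outward FDI) 433.5.)

-586.4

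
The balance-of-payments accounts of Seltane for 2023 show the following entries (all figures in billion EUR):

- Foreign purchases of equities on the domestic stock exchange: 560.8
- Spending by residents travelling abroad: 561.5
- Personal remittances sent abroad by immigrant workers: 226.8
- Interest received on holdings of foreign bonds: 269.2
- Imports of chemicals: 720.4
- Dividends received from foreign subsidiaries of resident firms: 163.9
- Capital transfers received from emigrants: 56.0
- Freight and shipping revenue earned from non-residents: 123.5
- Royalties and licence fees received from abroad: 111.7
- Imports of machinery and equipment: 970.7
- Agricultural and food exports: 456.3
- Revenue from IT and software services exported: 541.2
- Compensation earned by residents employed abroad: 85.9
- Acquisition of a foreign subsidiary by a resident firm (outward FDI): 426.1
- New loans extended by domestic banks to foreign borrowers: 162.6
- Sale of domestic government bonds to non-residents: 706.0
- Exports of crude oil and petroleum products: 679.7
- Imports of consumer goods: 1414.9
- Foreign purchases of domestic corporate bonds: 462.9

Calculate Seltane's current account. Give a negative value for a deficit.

Goods: 679.7 - 970.7 - 1414.9 - 720.4 + 456.3 = -1970.0
Services: 111.7 + 123.5 - 561.5 + 541.2 = 214.9
Primary income: 85.9 + 163.9 + 269.2 = 519.0
Secondary income: -226.8
Current account = (-1970.0) + 214.9 + 519.0 + (-226.8) = -1462.9
(Excluded from the current account — financial account: foreign purchases of equities on the domestic stock exchange 560.8, acquisition of a foreign subsidiary by a resident firm (outward FDI) 426.1, new loans extended by domestic banks to foreign borrowers 162.6, sale of domestic government bonds to non-residents 706.0, foreign purchases of domestic corporate bonds 462.9; capital account: capital transfers received from emigrants 56.0.)

-1462.9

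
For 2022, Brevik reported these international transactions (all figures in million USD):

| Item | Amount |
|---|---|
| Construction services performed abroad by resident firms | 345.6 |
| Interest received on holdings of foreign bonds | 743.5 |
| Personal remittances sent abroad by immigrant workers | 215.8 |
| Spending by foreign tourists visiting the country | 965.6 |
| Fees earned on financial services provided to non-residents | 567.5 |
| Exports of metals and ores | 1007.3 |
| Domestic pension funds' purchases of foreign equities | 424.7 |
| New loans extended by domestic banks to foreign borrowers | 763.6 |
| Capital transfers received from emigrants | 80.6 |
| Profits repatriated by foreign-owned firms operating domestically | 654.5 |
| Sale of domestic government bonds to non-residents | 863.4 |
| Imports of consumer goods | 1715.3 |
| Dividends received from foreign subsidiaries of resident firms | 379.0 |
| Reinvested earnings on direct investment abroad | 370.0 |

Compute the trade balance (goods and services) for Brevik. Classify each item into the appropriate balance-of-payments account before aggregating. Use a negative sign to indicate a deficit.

Goods: 1007.3 - 1715.3 = -708.0
Services: 345.6 + 965.6 + 567.5 = 1878.7
Trade balance = -708.0 + 1878.7 = 1170.7
(Excluded from the trade balance — primary income: interest received on holdings of foreign bonds 743.5, profits repatriated by foreign-owned firms operating domestically 654.5, dividends received from foreign subsidiaries of resident firms 379.0, reinvested earnings on direct investment abroad 370.0; secondary income: personal remittances sent abroad by immigrant workers 215.8; financial account: domestic pension funds' purchases of foreign equities 424.7, new loans extended by domestic banks to foreign borrowers 763.6, sale of domestic government bonds to non-residents 863.4; capital account: capital transfers received from emigrants 80.6.)

1170.7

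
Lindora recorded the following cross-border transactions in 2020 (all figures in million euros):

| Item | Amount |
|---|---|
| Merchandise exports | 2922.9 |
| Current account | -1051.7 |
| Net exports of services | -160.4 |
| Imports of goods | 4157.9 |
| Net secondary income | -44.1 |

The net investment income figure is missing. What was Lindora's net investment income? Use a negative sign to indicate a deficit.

Current account = goods balance + services balance + net primary income + net secondary income
Sum of the known components = -1439.5
Net investment income = CA - (known components) = -1051.7 - (-1439.5) = 387.8

387.8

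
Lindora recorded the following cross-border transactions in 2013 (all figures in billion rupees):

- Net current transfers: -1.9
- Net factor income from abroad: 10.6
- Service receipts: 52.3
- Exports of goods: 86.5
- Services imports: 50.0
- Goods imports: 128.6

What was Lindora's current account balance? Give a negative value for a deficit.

Goods balance = 86.5 - 128.6 = -42.1
Services balance = 52.3 - 50.0 = 2.3
Trade balance (goods + services) = -42.1 + 2.3 = -39.8
Net primary income = 10.6
Net secondary income = -1.9
Current account = -39.8 + 10.6 + (-1.9) = -31.1

-31.1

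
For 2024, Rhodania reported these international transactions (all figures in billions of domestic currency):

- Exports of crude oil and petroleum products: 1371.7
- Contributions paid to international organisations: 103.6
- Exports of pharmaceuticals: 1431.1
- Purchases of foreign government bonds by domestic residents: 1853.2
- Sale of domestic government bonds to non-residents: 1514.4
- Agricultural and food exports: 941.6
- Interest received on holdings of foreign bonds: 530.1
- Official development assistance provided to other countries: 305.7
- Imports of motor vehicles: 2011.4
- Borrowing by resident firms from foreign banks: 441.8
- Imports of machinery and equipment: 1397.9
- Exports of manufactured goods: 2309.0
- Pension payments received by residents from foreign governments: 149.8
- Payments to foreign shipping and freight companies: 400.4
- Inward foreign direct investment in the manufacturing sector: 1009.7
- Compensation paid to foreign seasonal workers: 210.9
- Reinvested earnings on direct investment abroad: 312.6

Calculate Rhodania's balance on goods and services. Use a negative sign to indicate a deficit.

Goods: 1371.7 + 1431.1 - 1397.9 - 2011.4 + 941.6 + 2309.0 = 2644.1
Services: -400.4
Trade balance = 2644.1 + (-400.4) = 2243.7
(Excluded from the trade balance — secondary income: contributions paid to international organisations 103.6, official development assistance provided to other countries 305.7, pension payments received by residents from foreign governments 149.8; financial account: purchases of foreign government bonds by domestic residents 1853.2, sale of domestic government bonds to non-residents 1514.4, borrowing by resident firms from foreign banks 441.8, inward foreign direct investment in the manufacturing sector 1009.7; primary income: interest received on holdings of foreign bonds 530.1, compensation paid to foreign seasonal workers 210.9, reinvested earnings on direct investment abroad 312.6.)

2243.7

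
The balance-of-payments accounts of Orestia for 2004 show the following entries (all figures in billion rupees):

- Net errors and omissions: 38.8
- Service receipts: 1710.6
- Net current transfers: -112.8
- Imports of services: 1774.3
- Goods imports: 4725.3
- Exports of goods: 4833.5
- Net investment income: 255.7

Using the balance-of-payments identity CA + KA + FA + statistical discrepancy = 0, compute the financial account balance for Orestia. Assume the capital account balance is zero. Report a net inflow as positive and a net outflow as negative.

-226.2

Goods balance = 4833.5 - 4725.3 = 108.2
Services balance = 1710.6 - 1774.3 = -63.7
Trade balance (goods + services) = 108.2 + (-63.7) = 44.5
Net primary income = 255.7
Net secondary income = -112.8
Current account = 44.5 + 255.7 + (-112.8) = 187.4
Financial account = -(187.4 + 38.8) = -226.2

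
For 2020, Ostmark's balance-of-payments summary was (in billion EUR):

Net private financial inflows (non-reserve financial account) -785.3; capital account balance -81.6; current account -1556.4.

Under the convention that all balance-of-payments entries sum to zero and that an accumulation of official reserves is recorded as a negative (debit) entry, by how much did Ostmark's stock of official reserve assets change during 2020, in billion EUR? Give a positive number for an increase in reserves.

-2423.3

Official reserve transactions balance = -((-1556.4) + (-81.6) + (-785.3)) = 2423.3
An accumulation of reserves is recorded as a debit (negative entry), so the change in the stock of reserves is the negative of that balance.
Change in official reserves = -(2423.3) = -2423.3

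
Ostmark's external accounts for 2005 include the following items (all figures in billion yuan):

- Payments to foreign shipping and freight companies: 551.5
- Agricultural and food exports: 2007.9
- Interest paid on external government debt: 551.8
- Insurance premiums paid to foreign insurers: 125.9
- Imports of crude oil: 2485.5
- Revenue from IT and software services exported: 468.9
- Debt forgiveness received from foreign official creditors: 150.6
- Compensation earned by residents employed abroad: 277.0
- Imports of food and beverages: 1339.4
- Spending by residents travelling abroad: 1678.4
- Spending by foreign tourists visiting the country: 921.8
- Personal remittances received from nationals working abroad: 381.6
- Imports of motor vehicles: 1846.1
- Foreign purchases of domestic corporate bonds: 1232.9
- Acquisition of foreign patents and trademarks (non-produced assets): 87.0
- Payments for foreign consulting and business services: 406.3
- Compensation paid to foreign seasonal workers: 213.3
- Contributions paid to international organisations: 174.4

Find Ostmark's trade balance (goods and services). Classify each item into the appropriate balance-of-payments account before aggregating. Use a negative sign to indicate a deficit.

-5034.5

Goods: 2007.9 - 1846.1 - 2485.5 - 1339.4 = -3663.1
Services: -125.9 + 921.8 - 551.5 - 406.3 - 1678.4 + 468.9 = -1371.4
Trade balance = -3663.1 + (-1371.4) = -5034.5
(Excluded from the trade balance — primary income: interest paid on external government debt 551.8, compensation earned by residents employed abroad 277.0, compensation paid to foreign seasonal workers 213.3; capital account: debt forgiveness received from foreign official creditors 150.6, acquisition of foreign patents and trademarks (non-produced assets) 87.0; secondary income: personal remittances received from nationals working abroad 381.6, contributions paid to international organisations 174.4; financial account: foreign purchases of domestic corporate bonds 1232.9.)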